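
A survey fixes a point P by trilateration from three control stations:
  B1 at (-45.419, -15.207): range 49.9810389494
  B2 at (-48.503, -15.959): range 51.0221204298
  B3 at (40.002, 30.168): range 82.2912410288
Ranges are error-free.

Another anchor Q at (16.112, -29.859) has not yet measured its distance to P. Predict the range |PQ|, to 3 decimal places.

eq1: (x + 45.419)² + (y + 15.207)² = 49.9810389494²
eq2: (x + 48.503)² + (y + 15.959)² = 51.0221204298²
eq3: (x − 40.002)² + (y − 30.168)² = 82.2912410288²
eq3−eq2, eq3−eq1 (x²,y² cancel):
  -177.010·x − 92.254·y = 4265.554039
  -170.842·x − 90.750·y = 4057.614278
det = -177.010·-90.750 − -92.254·-170.842 = 302.799632
x = (4265.554039·-90.750 − -92.254·4057.614278) / 302.799632 = -42.166106
y = (-177.010·4057.614278 − 4265.554039·-170.842) / 302.799632 = 34.668073
|P − Q| = √((-42.166106 − 16.112)² + (34.668073 − -29.859)²) = 86.948725

86.949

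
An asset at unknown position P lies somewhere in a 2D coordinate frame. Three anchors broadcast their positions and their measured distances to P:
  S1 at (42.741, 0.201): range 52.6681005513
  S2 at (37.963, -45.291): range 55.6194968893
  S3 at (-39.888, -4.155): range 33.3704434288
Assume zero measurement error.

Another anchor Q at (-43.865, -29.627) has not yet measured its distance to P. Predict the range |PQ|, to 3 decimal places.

39.150

eq1: (x − 42.741)² + (y − 0.201)² = 52.6681005513²
eq2: (x − 37.963)² + (y + 45.291)² = 55.6194968893²
eq3: (x + 39.888)² + (y + 4.155)² = 33.3704434288²
eq3−eq2, eq3−eq1 (x²,y² cancel):
  155.702·x − 82.272·y = -95.794459
  165.258·x + 8.712·y = -1441.825408
det = 155.702·8.712 − -82.272·165.258 = 14952.582000
x = (-95.794459·8.712 − -82.272·-1441.825408) / 14952.582000 = -7.989016
y = (155.702·-1441.825408 − -95.794459·165.258) / 14952.582000 = -13.955068
|P − Q| = √((-7.989016 − -43.865)² + (-13.955068 − -29.627)²) = 39.149657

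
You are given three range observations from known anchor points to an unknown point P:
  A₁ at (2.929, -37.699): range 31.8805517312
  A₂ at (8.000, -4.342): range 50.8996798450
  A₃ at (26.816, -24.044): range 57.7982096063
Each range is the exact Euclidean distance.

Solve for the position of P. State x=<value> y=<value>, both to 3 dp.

x=-28.906 y=-39.395

eq1: (x − 2.929)² + (y + 37.699)² = 31.8805517312²
eq2: (x − 8.000)² + (y + 4.342)² = 50.8996798450²
eq3: (x − 26.816)² + (y + 24.044)² = 57.7982096063²
eq1−eq2, eq1−eq3 (x²,y² cancel):
  10.142·x + 66.714·y = -2921.348508
  47.774·x + 27.310·y = -2456.845305
det = 10.142·27.310 − 66.714·47.774 = -2910.216616
x = (-2921.348508·27.310 − 66.714·-2456.845305) / -2910.216616 = -28.906422
y = (10.142·-2456.845305 − -2921.348508·47.774) / -2910.216616 = -39.394723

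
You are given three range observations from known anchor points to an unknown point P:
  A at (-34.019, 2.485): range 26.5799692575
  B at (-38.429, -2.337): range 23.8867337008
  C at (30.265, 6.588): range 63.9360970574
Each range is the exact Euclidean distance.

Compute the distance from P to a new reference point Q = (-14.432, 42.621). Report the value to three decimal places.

66.693

eq1: (x + 34.019)² + (y − 2.485)² = 26.5799692575²
eq2: (x + 38.429)² + (y + 2.337)² = 23.8867337008²
eq3: (x − 30.265)² + (y − 6.588)² = 63.9360970574²
eq2−eq3, eq2−eq1 (x²,y² cancel):
  137.388·x + 17.850·y = -4040.126101
  8.820·x + 9.644·y = -454.700743
det = 137.388·9.644 − 17.850·8.820 = 1167.532872
x = (-4040.126101·9.644 − 17.850·-454.700743) / 1167.532872 = -26.420299
y = (137.388·-454.700743 − -4040.126101·8.820) / 1167.532872 = -22.985660
|P − Q| = √((-26.420299 − -14.432)² + (-22.985660 − 42.621)²) = 66.692977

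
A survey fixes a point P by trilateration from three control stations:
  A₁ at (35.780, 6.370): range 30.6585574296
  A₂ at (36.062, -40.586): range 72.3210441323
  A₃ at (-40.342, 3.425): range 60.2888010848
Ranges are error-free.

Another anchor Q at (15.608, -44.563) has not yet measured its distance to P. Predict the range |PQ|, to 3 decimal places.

eq1: (x − 35.780)² + (y − 6.370)² = 30.6585574296²
eq2: (x − 36.062)² + (y + 40.586)² = 72.3210441323²
eq3: (x + 40.342)² + (y − 3.425)² = 60.2888010848²
eq3−eq1, eq3−eq2 (x²,y² cancel):
  152.244·x + 5.890·y = 2376.370104
  152.808·x − 88.022·y = -287.110237
det = 152.244·-88.022 − 5.890·152.808 = -14300.860488
x = (2376.370104·-88.022 − 5.890·-287.110237) / -14300.860488 = 14.508342
y = (152.244·-287.110237 − 2376.370104·152.808) / -14300.860488 = 28.448580
|P − Q| = √((14.508342 − 15.608)² + (28.448580 − -44.563)²) = 73.019861

73.020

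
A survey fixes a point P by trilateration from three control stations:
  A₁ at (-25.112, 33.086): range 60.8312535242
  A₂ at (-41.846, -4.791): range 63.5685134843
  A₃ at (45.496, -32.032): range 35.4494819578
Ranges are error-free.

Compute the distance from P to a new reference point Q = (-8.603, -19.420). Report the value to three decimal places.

eq1: (x + 25.112)² + (y − 33.086)² = 60.8312535242²
eq2: (x + 41.846)² + (y + 4.791)² = 63.5685134843²
eq3: (x − 45.496)² + (y + 32.032)² = 35.4494819578²
eq3−eq1, eq3−eq2 (x²,y² cancel):
  -141.216·x + 130.236·y = -3814.414734
  -174.684·x + 54.482·y = -4106.183779
det = -141.216·54.482 − 130.236·-174.684 = 15056.415312
x = (-3814.414734·54.482 − 130.236·-4106.183779) / 15056.415312 = 21.715395
y = (-141.216·-4106.183779 − -3814.414734·-174.684) / 15056.415312 = -5.742295
|P − Q| = √((21.715395 − -8.603)² + (-5.742295 − -19.420)²) = 33.260858

33.261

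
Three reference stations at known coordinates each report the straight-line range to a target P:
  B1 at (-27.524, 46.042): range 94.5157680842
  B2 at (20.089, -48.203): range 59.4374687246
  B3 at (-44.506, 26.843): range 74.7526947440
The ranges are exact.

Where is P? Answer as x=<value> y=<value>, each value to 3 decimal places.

x=-39.347 y=-47.731

eq1: (x + 27.524)² + (y − 46.042)² = 94.5157680842²
eq2: (x − 20.089)² + (y + 48.203)² = 59.4374687246²
eq3: (x + 44.506)² + (y − 26.843)² = 74.7526947440²
eq1−eq3, eq1−eq2 (x²,y² cancel):
  -33.964·x − 38.398·y = 3169.159390
  95.226·x − 188.490·y = 5250.078518
det = -33.964·-188.490 − -38.398·95.226 = 10058.362308
x = (3169.159390·-188.490 − -38.398·5250.078518) / 10058.362308 = -39.346598
y = (-33.964·5250.078518 − 3169.159390·95.226) / 10058.362308 = -47.731432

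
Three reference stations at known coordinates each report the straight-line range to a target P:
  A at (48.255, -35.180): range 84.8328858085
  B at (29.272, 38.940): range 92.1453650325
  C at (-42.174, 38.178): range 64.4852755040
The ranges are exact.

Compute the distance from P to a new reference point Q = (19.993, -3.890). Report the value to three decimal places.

eq1: (x − 48.255)² + (y + 35.180)² = 84.8328858085²
eq2: (x − 29.272)² + (y − 38.940)² = 92.1453650325²
eq3: (x + 42.174)² + (y − 38.178)² = 64.4852755040²
eq3−eq2, eq3−eq1 (x²,y² cancel):
  142.892·x + 1.524·y = -5195.449916
  180.858·x − 146.716·y = -2708.296293
det = 142.892·-146.716 − 1.524·180.858 = -21240.170264
x = (-5195.449916·-146.716 − 1.524·-2708.296293) / -21240.170264 = -36.081776
y = (142.892·-2708.296293 − -5195.449916·180.858) / -21240.170264 = -26.018850
|P − Q| = √((-36.081776 − 19.993)² + (-26.018850 − -3.890)²) = 60.283219

60.283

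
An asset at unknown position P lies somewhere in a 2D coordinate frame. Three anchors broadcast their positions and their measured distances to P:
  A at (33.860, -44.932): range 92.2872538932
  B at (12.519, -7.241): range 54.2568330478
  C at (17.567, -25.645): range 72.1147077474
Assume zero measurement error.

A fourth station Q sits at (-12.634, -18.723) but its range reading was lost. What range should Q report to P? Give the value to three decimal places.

73.137

eq1: (x − 33.860)² + (y + 44.932)² = 92.2872538932²
eq2: (x − 12.519)² + (y + 7.241)² = 54.2568330478²
eq3: (x − 17.567)² + (y + 25.645)² = 72.1147077474²
eq3−eq2, eq3−eq1 (x²,y² cancel):
  -10.096·x + 36.808·y = 1499.619069
  32.586·x − 38.574·y = -1117.287448
det = -10.096·-38.574 − 36.808·32.586 = -809.982384
x = (1499.619069·-38.574 − 36.808·-1117.287448) / -809.982384 = 20.643893
y = (-10.096·-1117.287448 − 1499.619069·32.586) / -809.982384 = 46.404037
|P − Q| = √((20.643893 − -12.634)² + (46.404037 − -18.723)²) = 73.136511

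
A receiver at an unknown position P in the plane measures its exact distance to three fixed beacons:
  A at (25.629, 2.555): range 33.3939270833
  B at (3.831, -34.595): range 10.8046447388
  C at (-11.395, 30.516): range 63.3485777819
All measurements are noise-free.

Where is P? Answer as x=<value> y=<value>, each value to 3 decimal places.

eq1: (x − 25.629)² + (y − 2.555)² = 33.3939270833²
eq2: (x − 3.831)² + (y + 34.595)² = 10.8046447388²
eq3: (x + 11.395)² + (y − 30.516)² = 63.3485777819²
eq3−eq2, eq3−eq1 (x²,y² cancel):
  30.452·x − 130.222·y = 4046.720264
  74.048·x − 55.922·y = 2500.189326
det = 30.452·-55.922 − -130.222·74.048 = 7939.741912
x = (4046.720264·-55.922 − -130.222·2500.189326) / 7939.741912 = 12.504054
y = (30.452·2500.189326 − 4046.720264·74.048) / 7939.741912 = -28.151517

x=12.504 y=-28.152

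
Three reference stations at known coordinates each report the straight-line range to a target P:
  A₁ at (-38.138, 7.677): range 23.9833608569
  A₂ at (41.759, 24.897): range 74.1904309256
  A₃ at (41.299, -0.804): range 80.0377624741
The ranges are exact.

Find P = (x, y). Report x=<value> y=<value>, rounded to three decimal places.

eq1: (x + 38.138)² + (y − 7.677)² = 23.9833608569²
eq2: (x − 41.759)² + (y − 24.897)² = 74.1904309256²
eq3: (x − 41.299)² + (y + 0.804)² = 80.0377624741²
eq2−eq1, eq2−eq3 (x²,y² cancel):
  -159.794·x − 34.440·y = 4078.787126
  -0.920·x − 51.402·y = -1559.244254
det = -159.794·-51.402 − -34.440·-0.920 = 8182.046388
x = (4078.787126·-51.402 − -34.440·-1559.244254) / 8182.046388 = -32.187325
y = (-159.794·-1559.244254 − 4078.787126·-0.920) / 8182.046388 = 30.910404

x=-32.187 y=30.910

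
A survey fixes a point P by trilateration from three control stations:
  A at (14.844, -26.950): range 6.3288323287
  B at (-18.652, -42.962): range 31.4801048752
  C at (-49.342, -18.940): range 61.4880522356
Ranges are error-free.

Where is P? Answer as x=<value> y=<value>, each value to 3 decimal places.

eq1: (x − 14.844)² + (y + 26.950)² = 6.3288323287²
eq2: (x + 18.652)² + (y + 42.962)² = 31.4801048752²
eq3: (x + 49.342)² + (y + 18.940)² = 61.4880522356²
eq1−eq2, eq1−eq3 (x²,y² cancel):
  -66.992·x − 32.024·y = 296.040828
  -128.372·x + 16.020·y = -1894.016721
det = -66.992·16.020 − -32.024·-128.372 = -5184.196768
x = (296.040828·16.020 − -32.024·-1894.016721) / -5184.196768 = 10.784972
y = (-66.992·-1894.016721 − 296.040828·-128.372) / -5184.196768 = -31.805761

x=10.785 y=-31.806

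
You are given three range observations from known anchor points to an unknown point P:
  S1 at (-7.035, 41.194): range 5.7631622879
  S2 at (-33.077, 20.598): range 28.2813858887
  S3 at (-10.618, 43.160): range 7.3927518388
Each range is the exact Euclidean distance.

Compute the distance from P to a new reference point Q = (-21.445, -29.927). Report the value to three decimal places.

eq1: (x + 7.035)² + (y − 41.194)² = 5.7631622879²
eq2: (x + 33.077)² + (y − 20.598)² = 28.2813858887²
eq3: (x + 10.618)² + (y − 43.160)² = 7.3927518388²
eq3−eq1, eq3−eq2 (x²,y² cancel):
  7.166·x − 3.932·y = -207.651923
  -44.918·x − 45.124·y = -1202.345999
det = 7.166·-45.124 − -3.932·-44.918 = -499.976160
x = (-207.651923·-45.124 − -3.932·-1202.345999) / -499.976160 = -9.285365
y = (7.166·-1202.345999 − -207.651923·-44.918) / -499.976160 = 35.888352
|P − Q| = √((-9.285365 − -21.445)² + (35.888352 − -29.927)²) = 66.929196

66.929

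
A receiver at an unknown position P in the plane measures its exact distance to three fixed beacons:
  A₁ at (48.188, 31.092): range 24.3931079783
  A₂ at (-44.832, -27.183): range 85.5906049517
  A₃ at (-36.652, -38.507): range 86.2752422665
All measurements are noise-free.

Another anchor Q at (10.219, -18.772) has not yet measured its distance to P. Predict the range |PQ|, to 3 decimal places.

42.525

eq1: (x − 48.188)² + (y − 31.092)² = 24.3931079783²
eq2: (x + 44.832)² + (y + 27.183)² = 85.5906049517²
eq3: (x + 36.652)² + (y + 38.507)² = 86.2752422665²
eq2−eq3, eq2−eq1 (x²,y² cancel):
  16.360·x − 22.648·y = -40.331332
  186.040·x + 116.550·y = 7270.700034
det = 16.360·116.550 − -22.648·186.040 = 6120.191920
x = (-40.331332·116.550 − -22.648·7270.700034) / 6120.191920 = 26.137448
y = (16.360·7270.700034 − -40.331332·186.040) / 6120.191920 = 20.661426
|P − Q| = √((26.137448 − 10.219)² + (20.661426 − -18.772)²) = 42.525194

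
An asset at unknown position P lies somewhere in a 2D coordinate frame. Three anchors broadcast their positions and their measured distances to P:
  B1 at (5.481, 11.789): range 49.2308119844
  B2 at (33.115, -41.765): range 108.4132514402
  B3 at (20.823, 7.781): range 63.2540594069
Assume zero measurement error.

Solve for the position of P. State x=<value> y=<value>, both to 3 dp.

eq1: (x − 5.481)² + (y − 11.789)² = 49.2308119844²
eq2: (x − 33.115)² + (y + 41.765)² = 108.4132514402²
eq3: (x − 20.823)² + (y − 7.781)² = 63.2540594069²
eq3−eq1, eq3−eq2 (x²,y² cancel):
  -30.684·x + 8.016·y = 1252.283775
  24.584·x − 99.092·y = -5405.579896
det = -30.684·-99.092 − 8.016·24.584 = 2843.473584
x = (1252.283775·-99.092 − 8.016·-5405.579896) / 2843.473584 = -28.401943
y = (-30.684·-5405.579896 − 1252.283775·24.584) / 2843.473584 = 47.504809

x=-28.402 y=47.505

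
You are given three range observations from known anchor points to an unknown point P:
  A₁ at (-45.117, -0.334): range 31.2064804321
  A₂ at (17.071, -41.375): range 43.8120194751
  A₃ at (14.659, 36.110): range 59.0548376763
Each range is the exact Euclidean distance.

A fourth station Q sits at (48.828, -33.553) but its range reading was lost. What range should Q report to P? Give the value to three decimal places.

68.690

eq1: (x + 45.117)² + (y + 0.334)² = 31.2064804321²
eq2: (x − 17.071)² + (y + 41.375)² = 43.8120194751²
eq3: (x − 14.659)² + (y − 36.110)² = 59.0548376763²
eq1−eq3, eq1−eq2 (x²,y² cancel):
  119.552·x + 72.888·y = -3030.466296
  124.376·x − 82.082·y = -977.994209
det = 119.552·-82.082 − 72.888·124.376 = -18878.585152
x = (-3030.466296·-82.082 − 72.888·-977.994209) / -18878.585152 = -16.952053
y = (119.552·-977.994209 − -3030.466296·124.376) / -18878.585152 = -13.772013
|P − Q| = √((-16.952053 − 48.828)² + (-13.772013 − -33.553)²) = 68.689903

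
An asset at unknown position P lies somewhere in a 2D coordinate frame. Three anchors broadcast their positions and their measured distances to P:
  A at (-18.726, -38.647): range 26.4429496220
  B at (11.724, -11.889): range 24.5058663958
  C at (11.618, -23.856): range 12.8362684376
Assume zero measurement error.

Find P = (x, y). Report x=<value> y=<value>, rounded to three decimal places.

eq1: (x + 18.726)² + (y + 38.647)² = 26.4429496220²
eq2: (x − 11.724)² + (y + 11.889)² = 24.5058663958²
eq3: (x − 11.618)² + (y + 23.856)² = 12.8362684376²
eq1−eq3, eq1−eq2 (x²,y² cancel):
  60.688·x + 29.582·y = -605.707228
  60.900·x + 53.516·y = -1466.761091
det = 60.688·53.516 − 29.582·60.900 = 1446.235208
x = (-605.707228·53.516 − 29.582·-1466.761091) / 1446.235208 = 7.588460
y = (60.688·-1466.761091 − -605.707228·60.900) / 1446.235208 = -36.043395

x=7.588 y=-36.043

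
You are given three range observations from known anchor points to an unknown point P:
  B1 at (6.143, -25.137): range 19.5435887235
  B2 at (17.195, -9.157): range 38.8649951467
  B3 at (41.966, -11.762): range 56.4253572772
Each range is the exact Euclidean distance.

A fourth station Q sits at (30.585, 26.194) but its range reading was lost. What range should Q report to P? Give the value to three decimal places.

eq1: (x − 6.143)² + (y + 25.137)² = 19.5435887235²
eq2: (x − 17.195)² + (y + 9.157)² = 38.8649951467²
eq3: (x − 41.966)² + (y + 11.762)² = 56.4253572772²
eq1−eq2, eq1−eq3 (x²,y² cancel):
  22.104·x + 31.960·y = -1418.622532
  71.646·x + 26.750·y = -1571.984502
det = 22.104·26.750 − 31.960·71.646 = -1698.524160
x = (-1418.622532·26.750 − 31.960·-1571.984502) / -1698.524160 = -7.237149
y = (22.104·-1571.984502 − -1418.622532·71.646) / -1698.524160 = -39.382121
|P − Q| = √((-7.237149 − 30.585)² + (-39.382121 − 26.194)²) = 75.701669

75.702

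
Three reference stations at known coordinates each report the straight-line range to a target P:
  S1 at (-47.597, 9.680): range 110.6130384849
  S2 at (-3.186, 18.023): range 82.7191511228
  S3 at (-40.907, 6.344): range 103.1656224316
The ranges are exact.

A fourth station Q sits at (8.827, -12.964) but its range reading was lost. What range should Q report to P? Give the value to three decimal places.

51.613

eq1: (x + 47.597)² + (y − 9.680)² = 110.6130384849²
eq2: (x + 3.186)² + (y − 18.023)² = 82.7191511228²
eq3: (x + 40.907)² + (y − 6.344)² = 103.1656224316²
eq1−eq2, eq1−eq3 (x²,y² cancel):
  88.822·x + 16.686·y = 3368.588636
  13.380·x − 6.672·y = 946.550807
det = 88.822·-6.672 − 16.686·13.380 = -815.879064
x = (3368.588636·-6.672 − 16.686·946.550807) / -815.879064 = 46.905690
y = (88.822·946.550807 − 3368.588636·13.380) / -815.879064 = -47.804658
|P − Q| = √((46.905690 − 8.827)² + (-47.804658 − -12.964)²) = 51.612577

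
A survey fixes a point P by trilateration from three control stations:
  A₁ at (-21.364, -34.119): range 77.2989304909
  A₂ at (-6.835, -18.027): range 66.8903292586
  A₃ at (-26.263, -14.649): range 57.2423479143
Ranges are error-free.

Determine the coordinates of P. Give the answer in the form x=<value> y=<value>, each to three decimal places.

x=-37.312 y=41.517

eq1: (x + 21.364)² + (y + 34.119)² = 77.2989304909²
eq2: (x + 6.835)² + (y + 18.027)² = 66.8903292586²
eq3: (x + 26.263)² + (y + 14.649)² = 57.2423479143²
eq3−eq1, eq3−eq2 (x²,y² cancel):
  9.798·x − 38.940·y = -1982.249973
  38.856·x − 6.756·y = -1730.278170
det = 9.798·-6.756 − -38.940·38.856 = 1446.857352
x = (-1982.249973·-6.756 − -38.940·-1730.278170) / 1446.857352 = -37.311868
y = (9.798·-1730.278170 − -1982.249973·38.856) / 1446.857352 = 41.516905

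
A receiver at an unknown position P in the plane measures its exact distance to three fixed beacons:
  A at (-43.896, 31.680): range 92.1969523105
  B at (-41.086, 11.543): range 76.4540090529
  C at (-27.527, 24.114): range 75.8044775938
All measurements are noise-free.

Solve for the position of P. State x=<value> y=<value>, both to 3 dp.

eq1: (x + 43.896)² + (y − 31.680)² = 92.1969523105²
eq2: (x + 41.086)² + (y − 11.543)² = 76.4540090529²
eq3: (x + 27.527)² + (y − 24.114)² = 75.8044775938²
eq2−eq3, eq2−eq1 (x²,y² cancel):
  27.118·x + 25.142·y = -383.182843
  -5.620·x + 40.274·y = -1545.881544
det = 27.118·40.274 − 25.142·-5.620 = 1233.448372
x = (-383.182843·40.274 − 25.142·-1545.881544) / 1233.448372 = 18.998969
y = (27.118·-1545.881544 − -383.182843·-5.620) / 1233.448372 = -35.732913

x=18.999 y=-35.733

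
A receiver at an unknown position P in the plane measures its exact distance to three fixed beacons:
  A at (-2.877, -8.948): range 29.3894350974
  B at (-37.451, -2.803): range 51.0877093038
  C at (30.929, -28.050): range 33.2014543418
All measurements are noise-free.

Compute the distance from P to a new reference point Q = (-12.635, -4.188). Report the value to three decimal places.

36.108

eq1: (x + 2.877)² + (y + 8.948)² = 29.3894350974²
eq2: (x + 37.451)² + (y + 2.803)² = 51.0877093038²
eq3: (x − 30.929)² + (y + 28.050)² = 33.2014543418²
eq1−eq2, eq1−eq3 (x²,y² cancel):
  -69.148·x + 12.290·y = -424.124770
  67.612·x − 38.204·y = 1416.464033
det = -69.148·-38.204 − 12.290·67.612 = 1810.778712
x = (-424.124770·-38.204 − 12.290·1416.464033) / 1810.778712 = -0.665504
y = (-69.148·1416.464033 − -424.124770·67.612) / 1810.778712 = -38.254112
|P − Q| = √((-0.665504 − -12.635)² + (-38.254112 − -4.188)²) = 36.107739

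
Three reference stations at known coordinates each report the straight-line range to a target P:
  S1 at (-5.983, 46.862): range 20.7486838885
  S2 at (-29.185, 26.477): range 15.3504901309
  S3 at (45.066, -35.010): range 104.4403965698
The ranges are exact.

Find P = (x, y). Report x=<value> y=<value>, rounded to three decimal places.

x=-26.027 y=41.499

eq1: (x + 5.983)² + (y − 46.862)² = 20.7486838885²
eq2: (x + 29.185)² + (y − 26.477)² = 15.3504901309²
eq3: (x − 45.066)² + (y + 35.010)² = 104.4403965698²
eq3−eq2, eq3−eq1 (x²,y² cancel):
  -148.502·x + 122.974·y = 8968.310186
  -102.098·x + 163.744·y = 9452.487430
det = -148.502·163.744 − 122.974·-102.098 = -11760.912036
x = (8968.310186·163.744 − 122.974·9452.487430) / -11760.912036 = -26.026620
y = (-148.502·9452.487430 − 8968.310186·-102.098) / -11760.912036 = 41.499057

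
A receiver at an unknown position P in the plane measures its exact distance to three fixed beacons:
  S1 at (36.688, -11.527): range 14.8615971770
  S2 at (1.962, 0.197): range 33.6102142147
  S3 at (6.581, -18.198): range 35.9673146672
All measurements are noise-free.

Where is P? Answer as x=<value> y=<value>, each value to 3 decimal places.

eq1: (x − 36.688)² + (y + 11.527)² = 14.8615971770²
eq2: (x − 1.962)² + (y − 0.197)² = 33.6102142147²
eq3: (x − 6.581)² + (y + 18.198)² = 35.9673146672²
eq3−eq2, eq3−eq1 (x²,y² cancel):
  -9.238·x + 36.790·y = -206.587287
  60.214·x + 13.342·y = 2177.184962
det = -9.238·13.342 − 36.790·60.214 = -2338.526456
x = (-206.587287·13.342 − 36.790·2177.184962) / -2338.526456 = 35.430398
y = (-9.238·2177.184962 − -206.587287·60.214) / -2338.526456 = 3.281292

x=35.430 y=3.281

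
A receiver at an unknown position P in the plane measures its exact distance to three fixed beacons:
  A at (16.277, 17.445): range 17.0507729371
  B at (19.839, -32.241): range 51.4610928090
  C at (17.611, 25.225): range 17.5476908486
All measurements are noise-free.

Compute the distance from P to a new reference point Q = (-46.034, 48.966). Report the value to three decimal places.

85.401

eq1: (x − 16.277)² + (y − 17.445)² = 17.0507729371²
eq2: (x − 19.839)² + (y + 32.241)² = 51.4610928090²
eq3: (x − 17.611)² + (y − 25.225)² = 17.5476908486²
eq3−eq1, eq3−eq2 (x²,y² cancel):
  -2.668·x − 15.560·y = -359.986596
  4.456·x − 114.932·y = -1853.702563
det = -2.668·-114.932 − -15.560·4.456 = 375.973936
x = (-359.986596·-114.932 − -15.560·-1853.702563) / 375.973936 = 33.327756
y = (-2.668·-1853.702563 − -359.986596·4.456) / 375.973936 = 17.420832
|P − Q| = √((33.327756 − -46.034)² + (17.420832 − 48.966)²) = 85.401323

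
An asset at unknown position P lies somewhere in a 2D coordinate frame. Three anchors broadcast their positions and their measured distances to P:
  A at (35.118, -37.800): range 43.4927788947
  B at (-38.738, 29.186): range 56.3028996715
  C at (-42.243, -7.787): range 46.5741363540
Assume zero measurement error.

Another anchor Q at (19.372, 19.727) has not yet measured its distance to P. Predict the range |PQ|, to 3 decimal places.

eq1: (x − 35.118)² + (y + 37.800)² = 43.4927788947²
eq2: (x + 38.738)² + (y − 29.186)² = 56.3028996715²
eq3: (x + 42.243)² + (y + 7.787)² = 46.5741363540²
eq3−eq2, eq3−eq1 (x²,y² cancel):
  7.010·x + 73.946·y = -493.519512
  154.722·x − 60.026·y = 1094.533867
det = 7.010·-60.026 − 73.946·154.722 = -11861.855272
x = (-493.519512·-60.026 − 73.946·1094.533867) / -11861.855272 = 4.325833
y = (7.010·1094.533867 − -493.519512·154.722) / -11861.855272 = -7.084137
|P − Q| = √((4.325833 − 19.372)² + (-7.084137 − 19.727)²) = 30.744499

30.744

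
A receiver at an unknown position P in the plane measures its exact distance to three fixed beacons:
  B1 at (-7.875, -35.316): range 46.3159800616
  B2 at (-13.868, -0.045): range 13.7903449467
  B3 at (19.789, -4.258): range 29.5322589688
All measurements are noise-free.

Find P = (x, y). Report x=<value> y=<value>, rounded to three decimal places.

x=-5.532 y=10.941

eq1: (x + 7.875)² + (y + 35.316)² = 46.3159800616²
eq2: (x + 13.868)² + (y + 0.045)² = 13.7903449467²
eq3: (x − 19.789)² + (y + 4.258)² = 29.5322589688²
eq1−eq2, eq1−eq3 (x²,y² cancel):
  -11.986·x + 70.542·y = 838.084363
  55.328·x + 62.116·y = 373.515293
det = -11.986·62.116 − 70.542·55.328 = -4647.470152
x = (838.084363·62.116 − 70.542·373.515293) / -4647.470152 = -5.532027
y = (-11.986·373.515293 − 838.084363·55.328) / -4647.470152 = 10.940680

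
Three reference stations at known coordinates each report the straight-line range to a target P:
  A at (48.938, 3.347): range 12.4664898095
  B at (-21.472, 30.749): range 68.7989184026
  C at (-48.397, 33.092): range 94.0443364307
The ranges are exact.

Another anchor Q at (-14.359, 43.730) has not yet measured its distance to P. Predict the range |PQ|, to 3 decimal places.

eq1: (x − 48.938)² + (y − 3.347)² = 12.4664898095²
eq2: (x + 21.472)² + (y − 30.749)² = 68.7989184026²
eq3: (x + 48.397)² + (y − 33.092)² = 94.0443364307²
eq1−eq3, eq1−eq2 (x²,y² cancel):
  -194.670·x + 59.490·y = -7657.704027
  -140.820·x + 54.804·y = -5577.460273
det = -194.670·54.804 − 59.490·-140.820 = -2291.312880
x = (-7657.704027·54.804 − 59.490·-5577.460273) / -2291.312880 = 38.349062
y = (-194.670·-5577.460273 − -7657.704027·-140.820) / -2291.312880 = -3.232344
|P − Q| = √((38.349062 − -14.359)² + (-3.232344 − 43.730)²) = 70.594628

70.595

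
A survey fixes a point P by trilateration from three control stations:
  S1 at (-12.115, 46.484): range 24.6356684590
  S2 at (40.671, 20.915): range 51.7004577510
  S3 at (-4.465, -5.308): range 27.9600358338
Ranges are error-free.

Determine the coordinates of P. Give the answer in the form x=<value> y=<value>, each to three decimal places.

x=-11.021 y=21.873

eq1: (x + 12.115)² + (y − 46.484)² = 24.6356684590²
eq2: (x − 40.671)² + (y − 20.915)² = 51.7004577510²
eq3: (x + 4.465)² + (y + 5.308)² = 27.9600358338²
eq1−eq2, eq1−eq3 (x²,y² cancel):
  105.572·x − 51.138·y = -2281.989186
  15.300·x − 103.584·y = -2434.271835
det = 105.572·-103.584 − -51.138·15.300 = -10153.158648
x = (-2281.989186·-103.584 − -51.138·-2434.271835) / -10153.158648 = -11.020588
y = (105.572·-2434.271835 − -2281.989186·15.300) / -10153.158648 = 21.872653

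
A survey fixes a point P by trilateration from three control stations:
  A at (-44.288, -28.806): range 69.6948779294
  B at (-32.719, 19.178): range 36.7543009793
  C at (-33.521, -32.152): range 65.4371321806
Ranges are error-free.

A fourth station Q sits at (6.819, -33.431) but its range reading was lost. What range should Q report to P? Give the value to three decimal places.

54.991

eq1: (x + 44.288)² + (y + 28.806)² = 69.6948779294²
eq2: (x + 32.719)² + (y − 19.178)² = 36.7543009793²
eq3: (x + 33.521)² + (y + 32.152)² = 65.4371321806²
eq2−eq3, eq2−eq1 (x²,y² cancel):
  -1.604·x − 102.660·y = -2212.059728
  -23.138·x − 95.968·y = -2153.613434
det = -1.604·-95.968 − -102.660·-23.138 = -2221.414408
x = (-2212.059728·-95.968 − -102.660·-2153.613434) / -2221.414408 = 3.962794
y = (-1.604·-2153.613434 − -2212.059728·-23.138) / -2221.414408 = 21.485519
|P − Q| = √((3.962794 − 6.819)² + (21.485519 − -33.431)²) = 54.990745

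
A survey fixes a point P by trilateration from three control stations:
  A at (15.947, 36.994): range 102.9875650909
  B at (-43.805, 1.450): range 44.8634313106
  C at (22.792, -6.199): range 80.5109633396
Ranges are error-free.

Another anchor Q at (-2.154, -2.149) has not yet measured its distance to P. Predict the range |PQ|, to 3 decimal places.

62.056

eq1: (x − 15.947)² + (y − 36.994)² = 102.9875650909²
eq2: (x + 43.805)² + (y − 1.450)² = 44.8634313106²
eq3: (x − 22.792)² + (y + 6.199)² = 80.5109633396²
eq2−eq3, eq2−eq1 (x²,y² cancel):
  133.194·x − 15.298·y = -5832.365409
  119.504·x + 71.088·y = -8891.828774
det = 133.194·71.088 − -15.298·119.504 = 11296.667264
x = (-5832.365409·71.088 − -15.298·-8891.828774) / 11296.667264 = -48.743437
y = (133.194·-8891.828774 − -5832.365409·119.504) / 11296.667264 = -43.140798
|P − Q| = √((-48.743437 − -2.154)² + (-43.140798 − -2.149)²) = 62.055646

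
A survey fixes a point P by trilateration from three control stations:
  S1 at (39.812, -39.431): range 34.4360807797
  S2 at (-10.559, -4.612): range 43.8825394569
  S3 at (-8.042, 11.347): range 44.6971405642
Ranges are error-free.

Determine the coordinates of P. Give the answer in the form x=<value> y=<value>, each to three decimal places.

x=33.312 y=-5.614

eq1: (x − 39.812)² + (y + 39.431)² = 34.4360807797²
eq2: (x + 10.559)² + (y + 4.612)² = 43.8825394569²
eq3: (x + 8.042)² + (y − 11.347)² = 44.6971405642²
eq1−eq2, eq1−eq3 (x²,y² cancel):
  -100.742·x + 69.638·y = -3746.869690
  -95.708·x + 101.556·y = -3758.361647
det = -100.742·101.556 − 69.638·-95.708 = -3566.040848
x = (-3746.869690·101.556 − 69.638·-3758.361647) / -3566.040848 = 33.312100
y = (-100.742·-3758.361647 − -3746.869690·-95.708) / -3566.040848 = -5.613919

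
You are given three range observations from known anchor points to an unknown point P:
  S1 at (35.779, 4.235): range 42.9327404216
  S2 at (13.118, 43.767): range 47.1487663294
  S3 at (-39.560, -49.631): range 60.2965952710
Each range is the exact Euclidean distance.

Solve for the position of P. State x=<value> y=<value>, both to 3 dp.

x=-7.042 y=1.146

eq1: (x − 35.779)² + (y − 4.235)² = 42.9327404216²
eq2: (x − 13.118)² + (y − 43.767)² = 47.1487663294²
eq3: (x + 39.560)² + (y + 49.631)² = 60.2965952710²
eq3−eq2, eq3−eq1 (x²,y² cancel):
  105.356·x + 186.796·y = -527.924313
  150.678·x + 107.732·y = -937.698494
det = 105.356·107.732 − 186.796·150.678 = -16795.835096
x = (-527.924313·107.732 − 186.796·-937.698494) / -16795.835096 = -7.042459
y = (105.356·-937.698494 − -527.924313·150.678) / -16795.835096 = 1.145854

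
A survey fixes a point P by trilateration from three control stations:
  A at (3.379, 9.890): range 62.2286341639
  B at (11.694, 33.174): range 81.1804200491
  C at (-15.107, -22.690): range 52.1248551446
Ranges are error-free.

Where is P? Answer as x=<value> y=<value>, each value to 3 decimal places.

x=31.769 y=-45.485

eq1: (x − 3.379)² + (y − 9.890)² = 62.2286341639²
eq2: (x − 11.694)² + (y − 33.174)² = 81.1804200491²
eq3: (x + 15.107)² + (y + 22.690)² = 52.1248551446²
eq1−eq2, eq1−eq3 (x²,y² cancel):
  16.630·x + 46.568·y = -1589.823518
  -36.972·x − 65.160·y = 1789.230194
det = 16.630·-65.160 − 46.568·-36.972 = 638.101296
x = (-1589.823518·-65.160 − 46.568·1789.230194) / 638.101296 = 31.769296
y = (16.630·1789.230194 − -1589.823518·-36.972) / 638.101296 = -45.485031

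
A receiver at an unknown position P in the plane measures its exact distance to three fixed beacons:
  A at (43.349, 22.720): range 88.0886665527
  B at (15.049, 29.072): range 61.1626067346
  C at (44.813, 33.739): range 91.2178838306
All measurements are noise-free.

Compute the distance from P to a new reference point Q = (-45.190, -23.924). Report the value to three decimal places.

38.452

eq1: (x − 43.349)² + (y − 22.720)² = 88.0886665527²
eq2: (x − 15.049)² + (y − 29.072)² = 61.1626067346²
eq3: (x − 44.813)² + (y − 33.739)² = 91.2178838306²
eq1−eq3, eq1−eq2 (x²,y² cancel):
  2.928·x + 22.038·y = 190.101733
  -56.600·x + 12.704·y = 2695.068096
det = 2.928·12.704 − 22.038·-56.600 = 1284.548112
x = (190.101733·12.704 − 22.038·2695.068096) / 1284.548112 = -44.357123
y = (2.928·2695.068096 − 190.101733·-56.600) / 1284.548112 = 14.519439
|P − Q| = √((-44.357123 − -45.190)² + (14.519439 − -23.924)²) = 38.452460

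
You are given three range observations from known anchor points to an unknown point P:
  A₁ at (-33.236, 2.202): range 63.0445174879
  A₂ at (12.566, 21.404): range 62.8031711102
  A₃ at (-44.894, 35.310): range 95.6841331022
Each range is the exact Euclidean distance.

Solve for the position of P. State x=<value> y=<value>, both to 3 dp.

x=12.301 y=-41.399

eq1: (x + 33.236)² + (y − 2.202)² = 63.0445174879²
eq2: (x − 12.566)² + (y − 21.404)² = 62.8031711102²
eq3: (x + 44.894)² + (y − 35.310)² = 95.6841331022²
eq2−eq3, eq2−eq1 (x²,y² cancel):
  -114.920·x + 27.812·y = -2564.983262
  -91.604·x − 38.404·y = 463.072044
det = -114.920·-38.404 − 27.812·-91.604 = 6961.078128
x = (-2564.983262·-38.404 − 27.812·463.072044) / 6961.078128 = 12.300775
y = (-114.920·463.072044 − -2564.983262·-91.604) / 6961.078128 = -41.398611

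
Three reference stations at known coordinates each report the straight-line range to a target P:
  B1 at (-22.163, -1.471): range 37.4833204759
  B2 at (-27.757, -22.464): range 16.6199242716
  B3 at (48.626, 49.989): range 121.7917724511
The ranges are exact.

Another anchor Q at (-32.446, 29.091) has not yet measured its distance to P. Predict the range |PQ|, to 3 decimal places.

64.649

eq1: (x + 22.163)² + (y + 1.471)² = 37.4833204759²
eq2: (x + 27.757)² + (y + 22.464)² = 16.6199242716²
eq3: (x − 48.626)² + (y − 49.989)² = 121.7917724511²
eq1−eq3, eq1−eq2 (x²,y² cancel):
  141.578·x + 102.920·y = -9058.210936
  -11.188·x − 41.986·y = 1910.497366
det = 141.578·-41.986 − 102.920·-11.188 = -4792.824948
x = (-9058.210936·-41.986 − 102.920·1910.497366) / -4792.824948 = -38.325968
y = (141.578·1910.497366 − -9058.210936·-11.188) / -4792.824948 = -35.290488
|P − Q| = √((-38.325968 − -32.446)² + (-35.290488 − 29.091)²) = 64.649440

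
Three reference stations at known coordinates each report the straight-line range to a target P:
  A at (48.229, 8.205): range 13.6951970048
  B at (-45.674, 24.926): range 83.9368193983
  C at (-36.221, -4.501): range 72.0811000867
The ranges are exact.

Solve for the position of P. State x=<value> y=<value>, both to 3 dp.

eq1: (x − 48.229)² + (y − 8.205)² = 13.6951970048²
eq2: (x + 45.674)² + (y − 24.926)² = 83.9368193983²
eq3: (x + 36.221)² + (y + 4.501)² = 72.0811000867²
eq2−eq1, eq2−eq3 (x²,y² cancel):
  187.806·x − 33.442·y = 6543.769944
  18.906·x − 58.854·y = 474.504751
det = 187.806·-58.854 − -33.442·18.906 = -10420.879872
x = (6543.769944·-58.854 − -33.442·474.504751) / -10420.879872 = 35.434498
y = (187.806·474.504751 − 6543.769944·18.906) / -10420.879872 = 3.320418

x=35.434 y=3.320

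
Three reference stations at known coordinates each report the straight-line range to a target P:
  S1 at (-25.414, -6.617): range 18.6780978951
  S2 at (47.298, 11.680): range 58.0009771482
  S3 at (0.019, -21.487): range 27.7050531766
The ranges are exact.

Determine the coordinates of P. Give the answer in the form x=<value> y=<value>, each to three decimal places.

eq1: (x + 25.414)² + (y + 6.617)² = 18.6780978951²
eq2: (x − 47.298)² + (y − 11.680)² = 58.0009771482²
eq3: (x − 0.019)² + (y + 21.487)² = 27.7050531766²
eq3−eq2, eq3−eq1 (x²,y² cancel):
  94.558·x + 66.334·y = -684.711705
  -50.866·x + 29.740·y = 646.663186
det = 94.558·29.740 − 66.334·-50.866 = 6186.300164
x = (-684.711705·29.740 − 66.334·646.663186) / 6186.300164 = -10.225673
y = (94.558·646.663186 − -684.711705·-50.866) / 6186.300164 = 4.254341

x=-10.226 y=4.254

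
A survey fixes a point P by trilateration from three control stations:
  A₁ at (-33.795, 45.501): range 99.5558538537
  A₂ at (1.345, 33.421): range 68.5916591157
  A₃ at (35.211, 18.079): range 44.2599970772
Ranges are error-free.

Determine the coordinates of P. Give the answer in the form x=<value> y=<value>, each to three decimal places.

x=35.292 y=-26.181

eq1: (x + 33.795)² + (y − 45.501)² = 99.5558538537²
eq2: (x − 1.345)² + (y − 33.421)² = 68.5916591157²
eq3: (x − 35.211)² + (y − 18.079)² = 44.2599970772²
eq2−eq1, eq2−eq3 (x²,y² cancel):
  -70.280·x + 24.160·y = -3112.881576
  67.732·x − 30.684·y = 3193.760855
det = -70.280·-30.684 − 24.160·67.732 = 520.066400
x = (-3112.881576·-30.684 − 24.160·3193.760855) / 520.066400 = 35.292409
y = (-70.280·3193.760855 − -3112.881576·67.732) / 520.066400 = -26.180922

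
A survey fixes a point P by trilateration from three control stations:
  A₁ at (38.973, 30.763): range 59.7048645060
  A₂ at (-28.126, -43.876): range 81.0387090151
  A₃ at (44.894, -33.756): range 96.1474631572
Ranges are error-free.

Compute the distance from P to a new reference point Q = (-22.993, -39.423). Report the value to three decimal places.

76.262

eq1: (x − 38.973)² + (y − 30.763)² = 59.7048645060²
eq2: (x + 28.126)² + (y + 43.876)² = 81.0387090151²
eq3: (x − 44.894)² + (y + 33.756)² = 96.1474631572²
eq2−eq1, eq2−eq3 (x²,y² cancel):
  134.198·x + 149.278·y = 2751.683159
  146.040·x + 20.240·y = -2238.298793
det = 134.198·20.240 − 149.278·146.040 = -19084.391600
x = (2751.683159·20.240 − 149.278·-2238.298793) / -19084.391600 = -20.426265
y = (134.198·-2238.298793 − 2751.683159·146.040) / -19084.391600 = 36.796092
|P − Q| = √((-20.426265 − -22.993)² + (36.796092 − -39.423)²) = 76.262298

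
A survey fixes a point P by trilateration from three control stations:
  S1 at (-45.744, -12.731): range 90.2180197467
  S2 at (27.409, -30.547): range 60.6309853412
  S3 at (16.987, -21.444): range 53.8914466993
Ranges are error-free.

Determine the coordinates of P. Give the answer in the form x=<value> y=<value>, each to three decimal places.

x=33.851 y=29.741

eq1: (x + 45.744)² + (y + 12.731)² = 90.2180197467²
eq2: (x − 27.409)² + (y + 30.547)² = 60.6309853412²
eq3: (x − 16.987)² + (y + 21.444)² = 53.8914466993²
eq3−eq1, eq3−eq2 (x²,y² cancel):
  -125.462·x + 17.426·y = -3728.814468
  20.844·x − 18.206·y = 164.140829
det = -125.462·-18.206 − 17.426·20.844 = 1920.933628
x = (-3728.814468·-18.206 − 17.426·164.140829) / 1920.933628 = 33.851497
y = (-125.462·164.140829 − -3728.814468·20.844) / 1920.933628 = 29.740732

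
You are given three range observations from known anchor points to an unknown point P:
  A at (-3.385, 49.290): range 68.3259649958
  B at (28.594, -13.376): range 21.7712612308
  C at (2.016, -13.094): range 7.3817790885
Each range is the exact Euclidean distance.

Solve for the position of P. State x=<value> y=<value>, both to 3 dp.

x=7.361 y=-18.186

eq1: (x + 3.385)² + (y − 49.290)² = 68.3259649958²
eq2: (x − 28.594)² + (y + 13.376)² = 21.7712612308²
eq3: (x − 2.016)² + (y + 13.094)² = 7.3817790885²
eq3−eq1, eq3−eq2 (x²,y² cancel):
  -10.802·x + 124.768·y = -2348.501597
  53.156·x − 0.564·y = 401.519967
det = -10.802·-0.564 − 124.768·53.156 = -6626.075480
x = (-2348.501597·-0.564 − 124.768·401.519967) / -6626.075480 = 7.360660
y = (-10.802·401.519967 − -2348.501597·53.156) / -6626.075480 = -18.185687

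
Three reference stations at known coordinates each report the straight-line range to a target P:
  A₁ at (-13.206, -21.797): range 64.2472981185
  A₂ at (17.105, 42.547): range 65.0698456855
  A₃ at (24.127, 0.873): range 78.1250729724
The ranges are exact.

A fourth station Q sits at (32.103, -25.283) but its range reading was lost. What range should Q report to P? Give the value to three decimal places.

98.259

eq1: (x + 13.206)² + (y + 21.797)² = 64.2472981185²
eq2: (x − 17.105)² + (y − 42.547)² = 65.0698456855²
eq3: (x − 24.127)² + (y − 0.873)² = 78.1250729724²
eq1−eq2, eq1−eq3 (x²,y² cancel):
  60.622·x + 128.688·y = 1346.951087
  74.666·x + 45.340·y = -2042.445098
det = 60.622·45.340 − 128.688·74.666 = -6860.016728
x = (1346.951087·45.340 − 128.688·-2042.445098) / -6860.016728 = -47.216931
y = (60.622·-2042.445098 − 1346.951087·74.666) / -6860.016728 = 32.709622
|P − Q| = √((-47.216931 − 32.103)² + (32.709622 − -25.283)²) = 98.258820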